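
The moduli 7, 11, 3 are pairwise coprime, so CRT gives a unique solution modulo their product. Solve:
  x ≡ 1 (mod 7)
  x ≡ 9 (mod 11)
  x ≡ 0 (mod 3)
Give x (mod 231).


Moduli 7, 11, 3 are pairwise coprime; by CRT there is a unique solution modulo M = 7 · 11 · 3 = 231.
Solve pairwise, accumulating the modulus:
  Start with x ≡ 1 (mod 7).
  Combine with x ≡ 9 (mod 11): since gcd(7, 11) = 1, we get a unique residue mod 77.
    Write x = 1 + 7·t and substitute into x ≡ 9 (mod 11): 7·t ≡ 9 − 1 = 8 (mod 11).
    The inverse of 7 mod 11 is 8 (since 7·8 = 56 = 5·11 + 1), so t ≡ 8·8 = 64 ≡ 9 (mod 11).
    Then x = 1 + 7·9 = 64, valid modulo lcm(7, 11) = 77: x ≡ 64 (mod 77).
  Combine with x ≡ 0 (mod 3): since gcd(77, 3) = 1, we get a unique residue mod 231.
    Write x = 64 + 77·t and substitute into x ≡ 0 (mod 3): 77·t ≡ 0 − 64 = -64 (mod 3).
    Reduce coefficients mod 3: 2·t ≡ 2 (mod 3).
    The inverse of 2 mod 3 is 2 (since 2·2 = 4 = 1·3 + 1), so t ≡ 2·2 = 4 ≡ 1 (mod 3).
    Then x = 64 + 77·1 = 141, valid modulo lcm(77, 3) = 231: x ≡ 141 (mod 231).
Verify: 141 mod 7 = 1 ✓, 141 mod 11 = 9 ✓, 141 mod 3 = 0 ✓.

x ≡ 141 (mod 231).


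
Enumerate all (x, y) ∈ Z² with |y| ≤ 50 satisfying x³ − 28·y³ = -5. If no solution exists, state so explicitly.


The equation is x³ - 28y³ = -5. For fixed y, x³ = 28·y³ − 5, so a solution requires the RHS to be a perfect cube.
Strategy: iterate y from -50 to 50, compute RHS = 28·y³ − 5, and check whether it is a (positive or negative) perfect cube.
Check small values of y:
  y = 0: RHS = -5 is not a perfect cube.
  y = 1: RHS = 23 is not a perfect cube.
  y = -1: RHS = -33 is not a perfect cube.
  y = 2: RHS = 219 is not a perfect cube.
  y = -2: RHS = -229 is not a perfect cube.
  y = 3: RHS = 751 is not a perfect cube.
  y = -3: RHS = -761 is not a perfect cube.
Continuing the search up to |y| = 50 finds no solutions either.
No (x, y) in the scanned range satisfies the equation.

No integer solutions with |y| ≤ 50.


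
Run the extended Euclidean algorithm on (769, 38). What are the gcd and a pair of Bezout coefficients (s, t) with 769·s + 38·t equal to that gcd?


Euclidean algorithm on (769, 38) — divide until remainder is 0:
  769 = 20 · 38 + 9
  38 = 4 · 9 + 2
  9 = 4 · 2 + 1
  2 = 2 · 1 + 0
gcd(769, 38) = 1.
Track Bezout coefficients alongside the remainders: start with r₀ = 769 = a·1 + b·0 (s = 1, t = 0) and r₁ = 38 = a·0 + b·1 (s = 0, t = 1); each new remainder r_{k+1} = r_{k-1} − q_k·r_k inherits s_{k+1} = s_{k-1} − q_k·s_k, t_{k+1} = t_{k-1} − q_k·t_k, so r_k = a·s_k + b·t_k at every step:
  q = 20: r = 9, s = 1 − 20·0 = 1, t = 0 − 20·1 = -20  (check: 769·1 + 38·(-20) = 9)
  q = 4: r = 2, s = 0 − 4·1 = -4, t = 1 − 4·(-20) = 81  (check: 769·(-4) + 38·81 = 2)
  q = 4: r = 1, s = 1 − 4·(-4) = 17, t = -20 − 4·81 = -344  (check: 769·17 + 38·(-344) = 1)
The row with r = 1 (the gcd) gives the Bezout coefficients s = 17, t = -344.
Result: 769 · (17) + 38 · (-344) = 1.

gcd(769, 38) = 1; s = 17, t = -344 (check: 769·17 + 38·(-344) = 1).


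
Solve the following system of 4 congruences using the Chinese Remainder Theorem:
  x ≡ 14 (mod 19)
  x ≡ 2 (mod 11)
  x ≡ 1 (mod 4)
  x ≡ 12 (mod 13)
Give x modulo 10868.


Product of moduli M = 19 · 11 · 4 · 13 = 10868.
Merge one congruence at a time:
  Start: x ≡ 14 (mod 19).
  Combine with x ≡ 2 (mod 11); new modulus lcm = 209.
    Write x = 14 + 19·t and substitute into x ≡ 2 (mod 11): 19·t ≡ 2 − 14 = -12 (mod 11).
    Reduce coefficients mod 11: 8·t ≡ 10 (mod 11).
    The inverse of 8 mod 11 is 7 (since 8·7 = 56 = 5·11 + 1), so t ≡ 7·10 = 70 ≡ 4 (mod 11).
    Then x = 14 + 19·4 = 90, valid modulo lcm(19, 11) = 209: x ≡ 90 (mod 209).
  Combine with x ≡ 1 (mod 4); new modulus lcm = 836.
    Write x = 90 + 209·t and substitute into x ≡ 1 (mod 4): 209·t ≡ 1 − 90 = -89 (mod 4).
    Reduce coefficients mod 4: 1·t ≡ 3 (mod 4).
    So t ≡ 3 (mod 4).
    Then x = 90 + 209·3 = 717, valid modulo lcm(209, 4) = 836: x ≡ 717 (mod 836).
  Combine with x ≡ 12 (mod 13); new modulus lcm = 10868.
    Write x = 717 + 836·t and substitute into x ≡ 12 (mod 13): 836·t ≡ 12 − 717 = -705 (mod 13).
    Reduce coefficients mod 13: 4·t ≡ 10 (mod 13).
    The inverse of 4 mod 13 is 10 (since 4·10 = 40 = 3·13 + 1), so t ≡ 10·10 = 100 ≡ 9 (mod 13).
    Then x = 717 + 836·9 = 8241, valid modulo lcm(836, 13) = 10868: x ≡ 8241 (mod 10868).
Verify against each original: 8241 mod 19 = 14, 8241 mod 11 = 2, 8241 mod 4 = 1, 8241 mod 13 = 12.

x ≡ 8241 (mod 10868).


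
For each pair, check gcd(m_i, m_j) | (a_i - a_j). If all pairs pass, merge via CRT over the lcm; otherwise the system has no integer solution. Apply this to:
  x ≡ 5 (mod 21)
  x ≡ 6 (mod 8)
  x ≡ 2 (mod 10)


Moduli 21, 8, 10 are not pairwise coprime, so CRT works modulo lcm(m_i) when all pairwise compatibility conditions hold.
Pairwise compatibility: gcd(m_i, m_j) must divide a_i - a_j for every pair.
Merge one congruence at a time:
  Start: x ≡ 5 (mod 21).
  Combine with x ≡ 6 (mod 8): gcd(21, 8) = 1; 6 - 5 = 1, which IS divisible by 1, so compatible.
    Write x = 5 + 21·t and substitute into x ≡ 6 (mod 8): 21·t ≡ 6 − 5 = 1 (mod 8).
    Reduce coefficients mod 8: 5·t ≡ 1 (mod 8).
    The inverse of 5 mod 8 is 5 (since 5·5 = 25 = 3·8 + 1), so t ≡ 5·1 = 5 ≡ 5 (mod 8).
    Then x = 5 + 21·5 = 110, valid modulo lcm(21, 8) = 168: x ≡ 110 (mod 168).
  Combine with x ≡ 2 (mod 10): gcd(168, 10) = 2; 2 - 110 = -108, which IS divisible by 2, so compatible.
    Write x = 110 + 168·t and substitute into x ≡ 2 (mod 10): 168·t ≡ 2 − 110 = -108 (mod 10).
    Divide the congruence (and modulus) by g = 2: 84·t ≡ -54 (mod 5).
    Reduce coefficients mod 5: 4·t ≡ 1 (mod 5).
    The inverse of 4 mod 5 is 4 (since 4·4 = 16 = 3·5 + 1), so t ≡ 4·1 = 4 ≡ 4 (mod 5).
    Then x = 110 + 168·4 = 782, valid modulo lcm(168, 10) = 840: x ≡ 782 (mod 840).
Verify: 782 mod 21 = 5, 782 mod 8 = 6, 782 mod 10 = 2.

x ≡ 782 (mod 840).


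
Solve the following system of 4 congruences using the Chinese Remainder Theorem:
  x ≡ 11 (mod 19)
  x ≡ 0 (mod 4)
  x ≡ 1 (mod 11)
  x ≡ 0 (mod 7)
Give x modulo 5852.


Product of moduli M = 19 · 4 · 11 · 7 = 5852.
Merge one congruence at a time:
  Start: x ≡ 11 (mod 19).
  Combine with x ≡ 0 (mod 4); new modulus lcm = 76.
    Write x = 11 + 19·t and substitute into x ≡ 0 (mod 4): 19·t ≡ 0 − 11 = -11 (mod 4).
    Reduce coefficients mod 4: 3·t ≡ 1 (mod 4).
    The inverse of 3 mod 4 is 3 (since 3·3 = 9 = 2·4 + 1), so t ≡ 3·1 = 3 ≡ 3 (mod 4).
    Then x = 11 + 19·3 = 68, valid modulo lcm(19, 4) = 76: x ≡ 68 (mod 76).
  Combine with x ≡ 1 (mod 11); new modulus lcm = 836.
    Write x = 68 + 76·t and substitute into x ≡ 1 (mod 11): 76·t ≡ 1 − 68 = -67 (mod 11).
    Reduce coefficients mod 11: 10·t ≡ 10 (mod 11).
    The inverse of 10 mod 11 is 10 (since 10·10 = 100 = 9·11 + 1), so t ≡ 10·10 = 100 ≡ 1 (mod 11).
    Then x = 68 + 76·1 = 144, valid modulo lcm(76, 11) = 836: x ≡ 144 (mod 836).
  Combine with x ≡ 0 (mod 7); new modulus lcm = 5852.
    Write x = 144 + 836·t and substitute into x ≡ 0 (mod 7): 836·t ≡ 0 − 144 = -144 (mod 7).
    Reduce coefficients mod 7: 3·t ≡ 3 (mod 7).
    The inverse of 3 mod 7 is 5 (since 3·5 = 15 = 2·7 + 1), so t ≡ 5·3 = 15 ≡ 1 (mod 7).
    Then x = 144 + 836·1 = 980, valid modulo lcm(836, 7) = 5852: x ≡ 980 (mod 5852).
Verify against each original: 980 mod 19 = 11, 980 mod 4 = 0, 980 mod 11 = 1, 980 mod 7 = 0.

x ≡ 980 (mod 5852).


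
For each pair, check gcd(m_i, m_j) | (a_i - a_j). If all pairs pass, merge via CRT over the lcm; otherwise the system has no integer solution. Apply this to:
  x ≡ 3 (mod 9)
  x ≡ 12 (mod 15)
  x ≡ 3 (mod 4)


Moduli 9, 15, 4 are not pairwise coprime, so CRT works modulo lcm(m_i) when all pairwise compatibility conditions hold.
Pairwise compatibility: gcd(m_i, m_j) must divide a_i - a_j for every pair.
Merge one congruence at a time:
  Start: x ≡ 3 (mod 9).
  Combine with x ≡ 12 (mod 15): gcd(9, 15) = 3; 12 - 3 = 9, which IS divisible by 3, so compatible.
    Write x = 3 + 9·t and substitute into x ≡ 12 (mod 15): 9·t ≡ 12 − 3 = 9 (mod 15).
    Divide the congruence (and modulus) by g = 3: 3·t ≡ 3 (mod 5).
    The inverse of 3 mod 5 is 2 (since 3·2 = 6 = 1·5 + 1), so t ≡ 2·3 = 6 ≡ 1 (mod 5).
    Then x = 3 + 9·1 = 12, valid modulo lcm(9, 15) = 45: x ≡ 12 (mod 45).
  Combine with x ≡ 3 (mod 4): gcd(45, 4) = 1; 3 - 12 = -9, which IS divisible by 1, so compatible.
    Write x = 12 + 45·t and substitute into x ≡ 3 (mod 4): 45·t ≡ 3 − 12 = -9 (mod 4).
    Reduce coefficients mod 4: 1·t ≡ 3 (mod 4).
    So t ≡ 3 (mod 4).
    Then x = 12 + 45·3 = 147, valid modulo lcm(45, 4) = 180: x ≡ 147 (mod 180).
Verify: 147 mod 9 = 3, 147 mod 15 = 12, 147 mod 4 = 3.

x ≡ 147 (mod 180).


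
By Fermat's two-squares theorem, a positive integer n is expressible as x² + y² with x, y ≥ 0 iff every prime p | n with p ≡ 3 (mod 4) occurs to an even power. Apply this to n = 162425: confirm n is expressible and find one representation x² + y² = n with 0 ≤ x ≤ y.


Step 1: Factor n = 162425 = 5^2 · 73 · 89.
Step 2: Check the mod-4 condition on each prime factor: 5 ≡ 1 (mod 4), exponent 2; 73 ≡ 1 (mod 4), exponent 1; 89 ≡ 1 (mod 4), exponent 1.
All primes ≡ 3 (mod 4) appear to even exponent (or don't appear), so by the two-squares theorem n IS expressible as a sum of two squares.
Step 3: Build a representation. Group n = k² · m with k = 5 and m = 73 · 89 = 6497 (a product of primes ≡ 1 (mod 4)); a representation of m scales to one of n via (k·x)² + (k·y)² = k²(x² + y²). Each prime p ≡ 1 (mod 4) is itself a sum of two squares; find a² by testing p − a² for a perfect square:
  73: 73 − 1² = 72, 73 − 2² = 69, 73 − 3² = 64 = 8² ⇒ 73 = 3² + 8².
  89: 89 − 1² = 88, 89 − 2² = 85, 89 − 3² = 80, 89 − 4² = 73, 89 − 5² = 64 = 8² ⇒ 89 = 5² + 8².
  Combine using the Brahmagupta–Fibonacci identity (a² + b²)(c² + d²) = (ac − bd)² + (ad + bc)² = (ac + bd)² + (ad − bc)²:
  73 · 89 = 6497: from (3² + 8²)(5² + 8²), take (3·5 − 8·8, 3·8 + 8·5) = (15 − 64, 24 + 40) = (-49, 64); dropping signs (only squares matter) gives (49, 64); check 49² + 64² = 2401 + 4096 = 6497 ✓.
  Scale by k = 5: (5·49, 5·64) = (245, 320).
Step 4: Order so x ≤ y and verify: 245² + 320² = 60025 + 102400 = 162425 = n. ✓

n = 162425 = 245² + 320² (one valid representation with x ≤ y).


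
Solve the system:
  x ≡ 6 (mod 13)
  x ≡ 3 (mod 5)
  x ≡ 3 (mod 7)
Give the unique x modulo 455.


Moduli 13, 5, 7 are pairwise coprime; by CRT there is a unique solution modulo M = 13 · 5 · 7 = 455.
Solve pairwise, accumulating the modulus:
  Start with x ≡ 6 (mod 13).
  Combine with x ≡ 3 (mod 5): since gcd(13, 5) = 1, we get a unique residue mod 65.
    Write x = 6 + 13·t and substitute into x ≡ 3 (mod 5): 13·t ≡ 3 − 6 = -3 (mod 5).
    Reduce coefficients mod 5: 3·t ≡ 2 (mod 5).
    The inverse of 3 mod 5 is 2 (since 3·2 = 6 = 1·5 + 1), so t ≡ 2·2 = 4 ≡ 4 (mod 5).
    Then x = 6 + 13·4 = 58, valid modulo lcm(13, 5) = 65: x ≡ 58 (mod 65).
  Combine with x ≡ 3 (mod 7): since gcd(65, 7) = 1, we get a unique residue mod 455.
    Write x = 58 + 65·t and substitute into x ≡ 3 (mod 7): 65·t ≡ 3 − 58 = -55 (mod 7).
    Reduce coefficients mod 7: 2·t ≡ 1 (mod 7).
    The inverse of 2 mod 7 is 4 (since 2·4 = 8 = 1·7 + 1), so t ≡ 4·1 = 4 ≡ 4 (mod 7).
    Then x = 58 + 65·4 = 318, valid modulo lcm(65, 7) = 455: x ≡ 318 (mod 455).
Verify: 318 mod 13 = 6 ✓, 318 mod 5 = 3 ✓, 318 mod 7 = 3 ✓.

x ≡ 318 (mod 455).


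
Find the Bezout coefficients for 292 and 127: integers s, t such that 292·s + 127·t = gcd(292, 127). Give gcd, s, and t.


Euclidean algorithm on (292, 127) — divide until remainder is 0:
  292 = 2 · 127 + 38
  127 = 3 · 38 + 13
  38 = 2 · 13 + 12
  13 = 1 · 12 + 1
  12 = 12 · 1 + 0
gcd(292, 127) = 1.
Track Bezout coefficients alongside the remainders: start with r₀ = 292 = a·1 + b·0 (s = 1, t = 0) and r₁ = 127 = a·0 + b·1 (s = 0, t = 1); each new remainder r_{k+1} = r_{k-1} − q_k·r_k inherits s_{k+1} = s_{k-1} − q_k·s_k, t_{k+1} = t_{k-1} − q_k·t_k, so r_k = a·s_k + b·t_k at every step:
  q = 2: r = 38, s = 1 − 2·0 = 1, t = 0 − 2·1 = -2  (check: 292·1 + 127·(-2) = 38)
  q = 3: r = 13, s = 0 − 3·1 = -3, t = 1 − 3·(-2) = 7  (check: 292·(-3) + 127·7 = 13)
  q = 2: r = 12, s = 1 − 2·(-3) = 7, t = -2 − 2·7 = -16  (check: 292·7 + 127·(-16) = 12)
  q = 1: r = 1, s = -3 − 1·7 = -10, t = 7 − 1·(-16) = 23  (check: 292·(-10) + 127·23 = 1)
The row with r = 1 (the gcd) gives the Bezout coefficients s = -10, t = 23.
Result: 292 · (-10) + 127 · (23) = 1.

gcd(292, 127) = 1; s = -10, t = 23 (check: 292·(-10) + 127·23 = 1).


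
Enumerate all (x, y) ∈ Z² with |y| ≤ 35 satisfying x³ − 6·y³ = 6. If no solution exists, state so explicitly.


The equation is x³ - 6y³ = 6. For fixed y, x³ = 6·y³ + 6, so a solution requires the RHS to be a perfect cube.
Strategy: iterate y from -35 to 35, compute RHS = 6·y³ + 6, and check whether it is a (positive or negative) perfect cube.
Check small values of y:
  y = 0: RHS = 6 is not a perfect cube.
  y = 1: RHS = 12 is not a perfect cube.
  y = -1: RHS = 0 = (0)³ ⇒ x = 0 works.
  y = 2: RHS = 54 is not a perfect cube.
  y = -2: RHS = -42 is not a perfect cube.
  y = 3: RHS = 168 is not a perfect cube.
  y = -3: RHS = -156 is not a perfect cube.
Continuing the search up to |y| = 35 finds no further solutions beyond those listed.
Collected solutions: (0, -1).

Solutions (with |y| ≤ 35): (0, -1).


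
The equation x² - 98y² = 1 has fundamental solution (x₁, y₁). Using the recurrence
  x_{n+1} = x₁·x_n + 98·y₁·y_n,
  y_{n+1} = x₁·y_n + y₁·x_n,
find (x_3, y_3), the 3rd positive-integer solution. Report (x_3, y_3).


Step 1: Find the fundamental solution (x₁, y₁) of x² - 98y² = 1.
  Expand √98 as a continued fraction. a₀ = ⌊√98⌋ = 9; iterate m_{k+1} = d_k·a_k − m_k, d_{k+1} = (98 − m_{k+1}²)/d_k, a_{k+1} = ⌊(a₀ + m_{k+1})/d_{k+1}⌋ (starting m₀ = 0, d₀ = 1), with convergents p_k = a_k·p_{k-1} + p_{k-2}, q_k = a_k·q_{k-1} + q_{k-2} (p₋₁ = 1, q₋₁ = 0):
  k = 0: a₀ = 9; p₀/q₀ = 9/1; p₀² − 98·q₀² = 81 − 98 = -17.
  k = 1: m = 9, d = 17, a = ⌊(9 + 9)/17⌋ = 1; p/q = (1·9 + 1)/(1·1 + 0) = 10/1; p² − 98·q² = 100 − 98 = 2.
  k = 2: m = 8, d = 2, a = ⌊(9 + 8)/2⌋ = 8; p/q = (8·10 + 9)/(8·1 + 1) = 89/9; p² − 98·q² = 7921 − 7938 = -17.
  k = 3: m = 8, d = 17, a = ⌊(9 + 8)/17⌋ = 1; p/q = (1·89 + 10)/(1·9 + 1) = 99/10; p² − 98·q² = 9801 − 9800 = 1.
  The first convergent with p² − 98·q² = 1 gives the fundamental solution (x₁, y₁) = (99, 10).
Step 2: Apply the recurrence (x_{n+1}, y_{n+1}) = (x₁x_n + 98y₁y_n, x₁y_n + y₁x_n) repeatedly.
  From (x_1, y_1) = (99, 10): x_2 = 99·99 + 98·10·10 = 19601; y_2 = 99·10 + 10·99 = 1980.
  From (x_2, y_2) = (19601, 1980): x_3 = 99·19601 + 98·10·1980 = 3880899; y_3 = 99·1980 + 10·19601 = 392030.
Step 3: Verify x_3² - 98·y_3² = 15061377048201 - 15061377048200 = 1 (should be 1). ✓

(x_1, y_1) = (99, 10); (x_3, y_3) = (3880899, 392030).


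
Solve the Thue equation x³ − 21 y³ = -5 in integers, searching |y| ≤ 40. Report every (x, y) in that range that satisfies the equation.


The equation is x³ - 21y³ = -5. For fixed y, x³ = 21·y³ − 5, so a solution requires the RHS to be a perfect cube.
Strategy: iterate y from -40 to 40, compute RHS = 21·y³ − 5, and check whether it is a (positive or negative) perfect cube.
Check small values of y:
  y = 0: RHS = -5 is not a perfect cube.
  y = 1: RHS = 16 is not a perfect cube.
  y = -1: RHS = -26 is not a perfect cube.
  y = 2: RHS = 163 is not a perfect cube.
  y = -2: RHS = -173 is not a perfect cube.
  y = 3: RHS = 562 is not a perfect cube.
  y = -3: RHS = -572 is not a perfect cube.
Continuing the search up to |y| = 40 finds no solutions either.
No (x, y) in the scanned range satisfies the equation.

No integer solutions with |y| ≤ 40.


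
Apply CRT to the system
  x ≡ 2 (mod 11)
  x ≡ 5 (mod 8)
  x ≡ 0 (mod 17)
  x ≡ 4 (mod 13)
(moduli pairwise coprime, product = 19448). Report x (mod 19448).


Product of moduli M = 11 · 8 · 17 · 13 = 19448.
Merge one congruence at a time:
  Start: x ≡ 2 (mod 11).
  Combine with x ≡ 5 (mod 8); new modulus lcm = 88.
    Write x = 2 + 11·t and substitute into x ≡ 5 (mod 8): 11·t ≡ 5 − 2 = 3 (mod 8).
    Reduce coefficients mod 8: 3·t ≡ 3 (mod 8).
    The inverse of 3 mod 8 is 3 (since 3·3 = 9 = 1·8 + 1), so t ≡ 3·3 = 9 ≡ 1 (mod 8).
    Then x = 2 + 11·1 = 13, valid modulo lcm(11, 8) = 88: x ≡ 13 (mod 88).
  Combine with x ≡ 0 (mod 17); new modulus lcm = 1496.
    Write x = 13 + 88·t and substitute into x ≡ 0 (mod 17): 88·t ≡ 0 − 13 = -13 (mod 17).
    Reduce coefficients mod 17: 3·t ≡ 4 (mod 17).
    The inverse of 3 mod 17 is 6 (since 3·6 = 18 = 1·17 + 1), so t ≡ 6·4 = 24 ≡ 7 (mod 17).
    Then x = 13 + 88·7 = 629, valid modulo lcm(88, 17) = 1496: x ≡ 629 (mod 1496).
  Combine with x ≡ 4 (mod 13); new modulus lcm = 19448.
    Write x = 629 + 1496·t and substitute into x ≡ 4 (mod 13): 1496·t ≡ 4 − 629 = -625 (mod 13).
    Reduce coefficients mod 13: 1·t ≡ 12 (mod 13).
    So t ≡ 12 (mod 13).
    Then x = 629 + 1496·12 = 18581, valid modulo lcm(1496, 13) = 19448: x ≡ 18581 (mod 19448).
Verify against each original: 18581 mod 11 = 2, 18581 mod 8 = 5, 18581 mod 17 = 0, 18581 mod 13 = 4.

x ≡ 18581 (mod 19448).


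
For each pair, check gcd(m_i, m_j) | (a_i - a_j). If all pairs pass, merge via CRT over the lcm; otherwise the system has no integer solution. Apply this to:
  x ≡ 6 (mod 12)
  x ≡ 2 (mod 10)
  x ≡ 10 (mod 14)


Moduli 12, 10, 14 are not pairwise coprime, so CRT works modulo lcm(m_i) when all pairwise compatibility conditions hold.
Pairwise compatibility: gcd(m_i, m_j) must divide a_i - a_j for every pair.
Merge one congruence at a time:
  Start: x ≡ 6 (mod 12).
  Combine with x ≡ 2 (mod 10): gcd(12, 10) = 2; 2 - 6 = -4, which IS divisible by 2, so compatible.
    Write x = 6 + 12·t and substitute into x ≡ 2 (mod 10): 12·t ≡ 2 − 6 = -4 (mod 10).
    Divide the congruence (and modulus) by g = 2: 6·t ≡ -2 (mod 5).
    Reduce coefficients mod 5: 1·t ≡ 3 (mod 5).
    So t ≡ 3 (mod 5).
    Then x = 6 + 12·3 = 42, valid modulo lcm(12, 10) = 60: x ≡ 42 (mod 60).
  Combine with x ≡ 10 (mod 14): gcd(60, 14) = 2; 10 - 42 = -32, which IS divisible by 2, so compatible.
    Write x = 42 + 60·t and substitute into x ≡ 10 (mod 14): 60·t ≡ 10 − 42 = -32 (mod 14).
    Divide the congruence (and modulus) by g = 2: 30·t ≡ -16 (mod 7).
    Reduce coefficients mod 7: 2·t ≡ 5 (mod 7).
    The inverse of 2 mod 7 is 4 (since 2·4 = 8 = 1·7 + 1), so t ≡ 4·5 = 20 ≡ 6 (mod 7).
    Then x = 42 + 60·6 = 402, valid modulo lcm(60, 14) = 420: x ≡ 402 (mod 420).
Verify: 402 mod 12 = 6, 402 mod 10 = 2, 402 mod 14 = 10.

x ≡ 402 (mod 420).


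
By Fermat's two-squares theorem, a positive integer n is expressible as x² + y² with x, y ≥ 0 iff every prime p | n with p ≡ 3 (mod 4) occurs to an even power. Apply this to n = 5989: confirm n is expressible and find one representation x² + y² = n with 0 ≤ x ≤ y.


Step 1: Factor n = 5989 = 53 · 113.
Step 2: Check the mod-4 condition on each prime factor: 53 ≡ 1 (mod 4), exponent 1; 113 ≡ 1 (mod 4), exponent 1.
All primes ≡ 3 (mod 4) appear to even exponent (or don't appear), so by the two-squares theorem n IS expressible as a sum of two squares.
Step 3: Build a representation. Here n = 53 · 113 is a product of primes ≡ 1 (mod 4). Each prime p ≡ 1 (mod 4) is itself a sum of two squares; find a² by testing p − a² for a perfect square:
  53: 53 − 1² = 52, 53 − 2² = 49 = 7² ⇒ 53 = 2² + 7².
  113: 113 − 1² = 112, 113 − 2² = 109, 113 − 3² = 104, 113 − 4² = 97, 113 − 5² = 88, 113 − 6² = 77, 113 − 7² = 64 = 8² ⇒ 113 = 7² + 8².
  Combine using the Brahmagupta–Fibonacci identity (a² + b²)(c² + d²) = (ac − bd)² + (ad + bc)² = (ac + bd)² + (ad − bc)²:
  53 · 113 = 5989: from (2² + 7²)(7² + 8²), take (2·7 − 7·8, 2·8 + 7·7) = (14 − 56, 16 + 49) = (-42, 65); dropping signs (only squares matter) gives (42, 65); check 42² + 65² = 1764 + 4225 = 5989 ✓.
Step 4: Order so x ≤ y and verify: 42² + 65² = 1764 + 4225 = 5989 = n. ✓

n = 5989 = 42² + 65² (one valid representation with x ≤ y).


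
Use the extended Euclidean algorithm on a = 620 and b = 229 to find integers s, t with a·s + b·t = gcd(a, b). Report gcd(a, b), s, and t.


Euclidean algorithm on (620, 229) — divide until remainder is 0:
  620 = 2 · 229 + 162
  229 = 1 · 162 + 67
  162 = 2 · 67 + 28
  67 = 2 · 28 + 11
  28 = 2 · 11 + 6
  11 = 1 · 6 + 5
  6 = 1 · 5 + 1
  5 = 5 · 1 + 0
gcd(620, 229) = 1.
Track Bezout coefficients alongside the remainders: start with r₀ = 620 = a·1 + b·0 (s = 1, t = 0) and r₁ = 229 = a·0 + b·1 (s = 0, t = 1); each new remainder r_{k+1} = r_{k-1} − q_k·r_k inherits s_{k+1} = s_{k-1} − q_k·s_k, t_{k+1} = t_{k-1} − q_k·t_k, so r_k = a·s_k + b·t_k at every step:
  q = 2: r = 162, s = 1 − 2·0 = 1, t = 0 − 2·1 = -2  (check: 620·1 + 229·(-2) = 162)
  q = 1: r = 67, s = 0 − 1·1 = -1, t = 1 − 1·(-2) = 3  (check: 620·(-1) + 229·3 = 67)
  q = 2: r = 28, s = 1 − 2·(-1) = 3, t = -2 − 2·3 = -8  (check: 620·3 + 229·(-8) = 28)
  q = 2: r = 11, s = -1 − 2·3 = -7, t = 3 − 2·(-8) = 19  (check: 620·(-7) + 229·19 = 11)
  q = 2: r = 6, s = 3 − 2·(-7) = 17, t = -8 − 2·19 = -46  (check: 620·17 + 229·(-46) = 6)
  q = 1: r = 5, s = -7 − 1·17 = -24, t = 19 − 1·(-46) = 65  (check: 620·(-24) + 229·65 = 5)
  q = 1: r = 1, s = 17 − 1·(-24) = 41, t = -46 − 1·65 = -111  (check: 620·41 + 229·(-111) = 1)
The row with r = 1 (the gcd) gives the Bezout coefficients s = 41, t = -111.
Result: 620 · (41) + 229 · (-111) = 1.

gcd(620, 229) = 1; s = 41, t = -111 (check: 620·41 + 229·(-111) = 1).


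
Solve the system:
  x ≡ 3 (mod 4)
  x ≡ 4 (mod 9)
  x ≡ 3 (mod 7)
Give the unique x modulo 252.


Moduli 4, 9, 7 are pairwise coprime; by CRT there is a unique solution modulo M = 4 · 9 · 7 = 252.
Solve pairwise, accumulating the modulus:
  Start with x ≡ 3 (mod 4).
  Combine with x ≡ 4 (mod 9): since gcd(4, 9) = 1, we get a unique residue mod 36.
    Write x = 3 + 4·t and substitute into x ≡ 4 (mod 9): 4·t ≡ 4 − 3 = 1 (mod 9).
    The inverse of 4 mod 9 is 7 (since 4·7 = 28 = 3·9 + 1), so t ≡ 7·1 = 7 ≡ 7 (mod 9).
    Then x = 3 + 4·7 = 31, valid modulo lcm(4, 9) = 36: x ≡ 31 (mod 36).
  Combine with x ≡ 3 (mod 7): since gcd(36, 7) = 1, we get a unique residue mod 252.
    Write x = 31 + 36·t and substitute into x ≡ 3 (mod 7): 36·t ≡ 3 − 31 = -28 (mod 7).
    Reduce coefficients mod 7: 1·t ≡ 0 (mod 7).
    So t ≡ 0 (mod 7).
    Then x = 31 + 36·0 = 31, valid modulo lcm(36, 7) = 252: x ≡ 31 (mod 252).
Verify: 31 mod 4 = 3 ✓, 31 mod 9 = 4 ✓, 31 mod 7 = 3 ✓.

x ≡ 31 (mod 252).


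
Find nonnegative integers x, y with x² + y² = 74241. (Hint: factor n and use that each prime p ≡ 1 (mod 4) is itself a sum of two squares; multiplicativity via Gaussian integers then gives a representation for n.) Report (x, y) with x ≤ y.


Step 1: Factor n = 74241 = 3^2 · 73 · 113.
Step 2: Check the mod-4 condition on each prime factor: 3 ≡ 3 (mod 4), exponent 2 (must be even); 73 ≡ 1 (mod 4), exponent 1; 113 ≡ 1 (mod 4), exponent 1.
All primes ≡ 3 (mod 4) appear to even exponent (or don't appear), so by the two-squares theorem n IS expressible as a sum of two squares.
Step 3: Build a representation. Group n = k² · m with k = 3 and m = 73 · 113 = 8249 (a product of primes ≡ 1 (mod 4)); a representation of m scales to one of n via (k·x)² + (k·y)² = k²(x² + y²). Each prime p ≡ 1 (mod 4) is itself a sum of two squares; find a² by testing p − a² for a perfect square:
  73: 73 − 1² = 72, 73 − 2² = 69, 73 − 3² = 64 = 8² ⇒ 73 = 3² + 8².
  113: 113 − 1² = 112, 113 − 2² = 109, 113 − 3² = 104, 113 − 4² = 97, 113 − 5² = 88, 113 − 6² = 77, 113 − 7² = 64 = 8² ⇒ 113 = 7² + 8².
  Combine using the Brahmagupta–Fibonacci identity (a² + b²)(c² + d²) = (ac − bd)² + (ad + bc)² = (ac + bd)² + (ad − bc)²:
  73 · 113 = 8249: from (3² + 8²)(7² + 8²), take (3·7 − 8·8, 3·8 + 8·7) = (21 − 64, 24 + 56) = (-43, 80); dropping signs (only squares matter) gives (43, 80); check 43² + 80² = 1849 + 6400 = 8249 ✓.
  Scale by k = 3: (3·43, 3·80) = (129, 240).
Step 4: Order so x ≤ y and verify: 129² + 240² = 16641 + 57600 = 74241 = n. ✓

n = 74241 = 129² + 240² (one valid representation with x ≤ y).


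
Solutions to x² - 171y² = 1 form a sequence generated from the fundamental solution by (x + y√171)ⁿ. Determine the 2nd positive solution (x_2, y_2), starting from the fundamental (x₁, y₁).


Step 1: Find the fundamental solution (x₁, y₁) of x² - 171y² = 1.
  Expand √171 as a continued fraction. a₀ = ⌊√171⌋ = 13; iterate m_{k+1} = d_k·a_k − m_k, d_{k+1} = (171 − m_{k+1}²)/d_k, a_{k+1} = ⌊(a₀ + m_{k+1})/d_{k+1}⌋ (starting m₀ = 0, d₀ = 1), with convergents p_k = a_k·p_{k-1} + p_{k-2}, q_k = a_k·q_{k-1} + q_{k-2} (p₋₁ = 1, q₋₁ = 0):
  k = 0: a₀ = 13; p₀/q₀ = 13/1; p₀² − 171·q₀² = 169 − 171 = -2.
  k = 1: m = 13, d = 2, a = ⌊(13 + 13)/2⌋ = 13; p/q = (13·13 + 1)/(13·1 + 0) = 170/13; p² − 171·q² = 28900 − 28899 = 1.
  The first convergent with p² − 171·q² = 1 gives the fundamental solution (x₁, y₁) = (170, 13).
Step 2: Apply the recurrence (x_{n+1}, y_{n+1}) = (x₁x_n + 171y₁y_n, x₁y_n + y₁x_n) repeatedly.
  From (x_1, y_1) = (170, 13): x_2 = 170·170 + 171·13·13 = 57799; y_2 = 170·13 + 13·170 = 4420.
Step 3: Verify x_2² - 171·y_2² = 3340724401 - 3340724400 = 1 (should be 1). ✓

(x_1, y_1) = (170, 13); (x_2, y_2) = (57799, 4420).


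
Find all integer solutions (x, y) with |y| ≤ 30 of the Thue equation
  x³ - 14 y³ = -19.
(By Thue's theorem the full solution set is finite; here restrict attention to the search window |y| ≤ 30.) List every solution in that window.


The equation is x³ - 14y³ = -19. For fixed y, x³ = 14·y³ − 19, so a solution requires the RHS to be a perfect cube.
Strategy: iterate y from -30 to 30, compute RHS = 14·y³ − 19, and check whether it is a (positive or negative) perfect cube.
Check small values of y:
  y = 0: RHS = -19 is not a perfect cube.
  y = 1: RHS = -5 is not a perfect cube.
  y = -1: RHS = -33 is not a perfect cube.
  y = 2: RHS = 93 is not a perfect cube.
  y = -2: RHS = -131 is not a perfect cube.
  y = 3: RHS = 359 is not a perfect cube.
  y = -3: RHS = -397 is not a perfect cube.
Continuing the search up to |y| = 30 finds no solutions either.
No (x, y) in the scanned range satisfies the equation.

No integer solutions with |y| ≤ 30.


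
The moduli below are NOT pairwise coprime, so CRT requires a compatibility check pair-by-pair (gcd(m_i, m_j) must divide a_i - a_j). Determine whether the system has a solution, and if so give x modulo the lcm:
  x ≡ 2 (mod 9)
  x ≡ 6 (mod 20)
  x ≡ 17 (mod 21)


Moduli 9, 20, 21 are not pairwise coprime, so CRT works modulo lcm(m_i) when all pairwise compatibility conditions hold.
Pairwise compatibility: gcd(m_i, m_j) must divide a_i - a_j for every pair.
Merge one congruence at a time:
  Start: x ≡ 2 (mod 9).
  Combine with x ≡ 6 (mod 20): gcd(9, 20) = 1; 6 - 2 = 4, which IS divisible by 1, so compatible.
    Write x = 2 + 9·t and substitute into x ≡ 6 (mod 20): 9·t ≡ 6 − 2 = 4 (mod 20).
    The inverse of 9 mod 20 is 9 (since 9·9 = 81 = 4·20 + 1), so t ≡ 9·4 = 36 ≡ 16 (mod 20).
    Then x = 2 + 9·16 = 146, valid modulo lcm(9, 20) = 180: x ≡ 146 (mod 180).
  Combine with x ≡ 17 (mod 21): gcd(180, 21) = 3; 17 - 146 = -129, which IS divisible by 3, so compatible.
    Write x = 146 + 180·t and substitute into x ≡ 17 (mod 21): 180·t ≡ 17 − 146 = -129 (mod 21).
    Divide the congruence (and modulus) by g = 3: 60·t ≡ -43 (mod 7).
    Reduce coefficients mod 7: 4·t ≡ 6 (mod 7).
    The inverse of 4 mod 7 is 2 (since 4·2 = 8 = 1·7 + 1), so t ≡ 2·6 = 12 ≡ 5 (mod 7).
    Then x = 146 + 180·5 = 1046, valid modulo lcm(180, 21) = 1260: x ≡ 1046 (mod 1260).
Verify: 1046 mod 9 = 2, 1046 mod 20 = 6, 1046 mod 21 = 17.

x ≡ 1046 (mod 1260).


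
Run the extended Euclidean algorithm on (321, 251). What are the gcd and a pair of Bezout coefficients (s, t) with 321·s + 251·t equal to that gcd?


Euclidean algorithm on (321, 251) — divide until remainder is 0:
  321 = 1 · 251 + 70
  251 = 3 · 70 + 41
  70 = 1 · 41 + 29
  41 = 1 · 29 + 12
  29 = 2 · 12 + 5
  12 = 2 · 5 + 2
  5 = 2 · 2 + 1
  2 = 2 · 1 + 0
gcd(321, 251) = 1.
Track Bezout coefficients alongside the remainders: start with r₀ = 321 = a·1 + b·0 (s = 1, t = 0) and r₁ = 251 = a·0 + b·1 (s = 0, t = 1); each new remainder r_{k+1} = r_{k-1} − q_k·r_k inherits s_{k+1} = s_{k-1} − q_k·s_k, t_{k+1} = t_{k-1} − q_k·t_k, so r_k = a·s_k + b·t_k at every step:
  q = 1: r = 70, s = 1 − 1·0 = 1, t = 0 − 1·1 = -1  (check: 321·1 + 251·(-1) = 70)
  q = 3: r = 41, s = 0 − 3·1 = -3, t = 1 − 3·(-1) = 4  (check: 321·(-3) + 251·4 = 41)
  q = 1: r = 29, s = 1 − 1·(-3) = 4, t = -1 − 1·4 = -5  (check: 321·4 + 251·(-5) = 29)
  q = 1: r = 12, s = -3 − 1·4 = -7, t = 4 − 1·(-5) = 9  (check: 321·(-7) + 251·9 = 12)
  q = 2: r = 5, s = 4 − 2·(-7) = 18, t = -5 − 2·9 = -23  (check: 321·18 + 251·(-23) = 5)
  q = 2: r = 2, s = -7 − 2·18 = -43, t = 9 − 2·(-23) = 55  (check: 321·(-43) + 251·55 = 2)
  q = 2: r = 1, s = 18 − 2·(-43) = 104, t = -23 − 2·55 = -133  (check: 321·104 + 251·(-133) = 1)
The row with r = 1 (the gcd) gives the Bezout coefficients s = 104, t = -133.
Result: 321 · (104) + 251 · (-133) = 1.

gcd(321, 251) = 1; s = 104, t = -133 (check: 321·104 + 251·(-133) = 1).


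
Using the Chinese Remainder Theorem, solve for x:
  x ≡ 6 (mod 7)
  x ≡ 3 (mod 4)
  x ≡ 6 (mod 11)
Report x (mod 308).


Moduli 7, 4, 11 are pairwise coprime; by CRT there is a unique solution modulo M = 7 · 4 · 11 = 308.
Solve pairwise, accumulating the modulus:
  Start with x ≡ 6 (mod 7).
  Combine with x ≡ 3 (mod 4): since gcd(7, 4) = 1, we get a unique residue mod 28.
    Write x = 6 + 7·t and substitute into x ≡ 3 (mod 4): 7·t ≡ 3 − 6 = -3 (mod 4).
    Reduce coefficients mod 4: 3·t ≡ 1 (mod 4).
    The inverse of 3 mod 4 is 3 (since 3·3 = 9 = 2·4 + 1), so t ≡ 3·1 = 3 ≡ 3 (mod 4).
    Then x = 6 + 7·3 = 27, valid modulo lcm(7, 4) = 28: x ≡ 27 (mod 28).
  Combine with x ≡ 6 (mod 11): since gcd(28, 11) = 1, we get a unique residue mod 308.
    Write x = 27 + 28·t and substitute into x ≡ 6 (mod 11): 28·t ≡ 6 − 27 = -21 (mod 11).
    Reduce coefficients mod 11: 6·t ≡ 1 (mod 11).
    The inverse of 6 mod 11 is 2 (since 6·2 = 12 = 1·11 + 1), so t ≡ 2·1 = 2 ≡ 2 (mod 11).
    Then x = 27 + 28·2 = 83, valid modulo lcm(28, 11) = 308: x ≡ 83 (mod 308).
Verify: 83 mod 7 = 6 ✓, 83 mod 4 = 3 ✓, 83 mod 11 = 6 ✓.

x ≡ 83 (mod 308).


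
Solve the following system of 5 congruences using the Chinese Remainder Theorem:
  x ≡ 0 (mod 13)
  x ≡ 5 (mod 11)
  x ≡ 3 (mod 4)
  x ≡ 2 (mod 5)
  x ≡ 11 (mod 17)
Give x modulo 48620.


Product of moduli M = 13 · 11 · 4 · 5 · 17 = 48620.
Merge one congruence at a time:
  Start: x ≡ 0 (mod 13).
  Combine with x ≡ 5 (mod 11); new modulus lcm = 143.
    Write x = 0 + 13·t and substitute into x ≡ 5 (mod 11): 13·t ≡ 5 − 0 = 5 (mod 11).
    Reduce coefficients mod 11: 2·t ≡ 5 (mod 11).
    The inverse of 2 mod 11 is 6 (since 2·6 = 12 = 1·11 + 1), so t ≡ 6·5 = 30 ≡ 8 (mod 11).
    Then x = 0 + 13·8 = 104, valid modulo lcm(13, 11) = 143: x ≡ 104 (mod 143).
  Combine with x ≡ 3 (mod 4); new modulus lcm = 572.
    Write x = 104 + 143·t and substitute into x ≡ 3 (mod 4): 143·t ≡ 3 − 104 = -101 (mod 4).
    Reduce coefficients mod 4: 3·t ≡ 3 (mod 4).
    The inverse of 3 mod 4 is 3 (since 3·3 = 9 = 2·4 + 1), so t ≡ 3·3 = 9 ≡ 1 (mod 4).
    Then x = 104 + 143·1 = 247, valid modulo lcm(143, 4) = 572: x ≡ 247 (mod 572).
  Combine with x ≡ 2 (mod 5); new modulus lcm = 2860.
    Write x = 247 + 572·t and substitute into x ≡ 2 (mod 5): 572·t ≡ 2 − 247 = -245 (mod 5).
    Reduce coefficients mod 5: 2·t ≡ 0 (mod 5).
    The inverse of 2 mod 5 is 3 (since 2·3 = 6 = 1·5 + 1), so t ≡ 3·0 = 0 ≡ 0 (mod 5).
    Then x = 247 + 572·0 = 247, valid modulo lcm(572, 5) = 2860: x ≡ 247 (mod 2860).
  Combine with x ≡ 11 (mod 17); new modulus lcm = 48620.
    Write x = 247 + 2860·t and substitute into x ≡ 11 (mod 17): 2860·t ≡ 11 − 247 = -236 (mod 17).
    Reduce coefficients mod 17: 4·t ≡ 2 (mod 17).
    The inverse of 4 mod 17 is 13 (since 4·13 = 52 = 3·17 + 1), so t ≡ 13·2 = 26 ≡ 9 (mod 17).
    Then x = 247 + 2860·9 = 25987, valid modulo lcm(2860, 17) = 48620: x ≡ 25987 (mod 48620).
Verify against each original: 25987 mod 13 = 0, 25987 mod 11 = 5, 25987 mod 4 = 3, 25987 mod 5 = 2, 25987 mod 17 = 11.

x ≡ 25987 (mod 48620).


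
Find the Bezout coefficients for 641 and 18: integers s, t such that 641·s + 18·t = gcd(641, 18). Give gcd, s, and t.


Euclidean algorithm on (641, 18) — divide until remainder is 0:
  641 = 35 · 18 + 11
  18 = 1 · 11 + 7
  11 = 1 · 7 + 4
  7 = 1 · 4 + 3
  4 = 1 · 3 + 1
  3 = 3 · 1 + 0
gcd(641, 18) = 1.
Track Bezout coefficients alongside the remainders: start with r₀ = 641 = a·1 + b·0 (s = 1, t = 0) and r₁ = 18 = a·0 + b·1 (s = 0, t = 1); each new remainder r_{k+1} = r_{k-1} − q_k·r_k inherits s_{k+1} = s_{k-1} − q_k·s_k, t_{k+1} = t_{k-1} − q_k·t_k, so r_k = a·s_k + b·t_k at every step:
  q = 35: r = 11, s = 1 − 35·0 = 1, t = 0 − 35·1 = -35  (check: 641·1 + 18·(-35) = 11)
  q = 1: r = 7, s = 0 − 1·1 = -1, t = 1 − 1·(-35) = 36  (check: 641·(-1) + 18·36 = 7)
  q = 1: r = 4, s = 1 − 1·(-1) = 2, t = -35 − 1·36 = -71  (check: 641·2 + 18·(-71) = 4)
  q = 1: r = 3, s = -1 − 1·2 = -3, t = 36 − 1·(-71) = 107  (check: 641·(-3) + 18·107 = 3)
  q = 1: r = 1, s = 2 − 1·(-3) = 5, t = -71 − 1·107 = -178  (check: 641·5 + 18·(-178) = 1)
The row with r = 1 (the gcd) gives the Bezout coefficients s = 5, t = -178.
Result: 641 · (5) + 18 · (-178) = 1.

gcd(641, 18) = 1; s = 5, t = -178 (check: 641·5 + 18·(-178) = 1).


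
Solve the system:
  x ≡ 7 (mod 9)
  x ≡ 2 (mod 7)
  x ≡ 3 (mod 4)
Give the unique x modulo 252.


Moduli 9, 7, 4 are pairwise coprime; by CRT there is a unique solution modulo M = 9 · 7 · 4 = 252.
Solve pairwise, accumulating the modulus:
  Start with x ≡ 7 (mod 9).
  Combine with x ≡ 2 (mod 7): since gcd(9, 7) = 1, we get a unique residue mod 63.
    Write x = 7 + 9·t and substitute into x ≡ 2 (mod 7): 9·t ≡ 2 − 7 = -5 (mod 7).
    Reduce coefficients mod 7: 2·t ≡ 2 (mod 7).
    The inverse of 2 mod 7 is 4 (since 2·4 = 8 = 1·7 + 1), so t ≡ 4·2 = 8 ≡ 1 (mod 7).
    Then x = 7 + 9·1 = 16, valid modulo lcm(9, 7) = 63: x ≡ 16 (mod 63).
  Combine with x ≡ 3 (mod 4): since gcd(63, 4) = 1, we get a unique residue mod 252.
    Write x = 16 + 63·t and substitute into x ≡ 3 (mod 4): 63·t ≡ 3 − 16 = -13 (mod 4).
    Reduce coefficients mod 4: 3·t ≡ 3 (mod 4).
    The inverse of 3 mod 4 is 3 (since 3·3 = 9 = 2·4 + 1), so t ≡ 3·3 = 9 ≡ 1 (mod 4).
    Then x = 16 + 63·1 = 79, valid modulo lcm(63, 4) = 252: x ≡ 79 (mod 252).
Verify: 79 mod 9 = 7 ✓, 79 mod 7 = 2 ✓, 79 mod 4 = 3 ✓.

x ≡ 79 (mod 252).


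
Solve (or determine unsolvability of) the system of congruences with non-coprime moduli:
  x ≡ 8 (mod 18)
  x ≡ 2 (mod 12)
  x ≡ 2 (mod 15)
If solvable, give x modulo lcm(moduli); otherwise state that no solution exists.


Moduli 18, 12, 15 are not pairwise coprime, so CRT works modulo lcm(m_i) when all pairwise compatibility conditions hold.
Pairwise compatibility: gcd(m_i, m_j) must divide a_i - a_j for every pair.
Merge one congruence at a time:
  Start: x ≡ 8 (mod 18).
  Combine with x ≡ 2 (mod 12): gcd(18, 12) = 6; 2 - 8 = -6, which IS divisible by 6, so compatible.
    Write x = 8 + 18·t and substitute into x ≡ 2 (mod 12): 18·t ≡ 2 − 8 = -6 (mod 12).
    Divide the congruence (and modulus) by g = 6: 3·t ≡ -1 (mod 2).
    Reduce coefficients mod 2: 1·t ≡ 1 (mod 2).
    So t ≡ 1 (mod 2).
    Then x = 8 + 18·1 = 26, valid modulo lcm(18, 12) = 36: x ≡ 26 (mod 36).
  Combine with x ≡ 2 (mod 15): gcd(36, 15) = 3; 2 - 26 = -24, which IS divisible by 3, so compatible.
    Write x = 26 + 36·t and substitute into x ≡ 2 (mod 15): 36·t ≡ 2 − 26 = -24 (mod 15).
    Divide the congruence (and modulus) by g = 3: 12·t ≡ -8 (mod 5).
    Reduce coefficients mod 5: 2·t ≡ 2 (mod 5).
    The inverse of 2 mod 5 is 3 (since 2·3 = 6 = 1·5 + 1), so t ≡ 3·2 = 6 ≡ 1 (mod 5).
    Then x = 26 + 36·1 = 62, valid modulo lcm(36, 15) = 180: x ≡ 62 (mod 180).
Verify: 62 mod 18 = 8, 62 mod 12 = 2, 62 mod 15 = 2.

x ≡ 62 (mod 180).


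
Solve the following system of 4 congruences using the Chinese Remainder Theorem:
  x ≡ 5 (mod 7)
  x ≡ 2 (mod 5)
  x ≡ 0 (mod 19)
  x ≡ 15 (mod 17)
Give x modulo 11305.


Product of moduli M = 7 · 5 · 19 · 17 = 11305.
Merge one congruence at a time:
  Start: x ≡ 5 (mod 7).
  Combine with x ≡ 2 (mod 5); new modulus lcm = 35.
    Write x = 5 + 7·t and substitute into x ≡ 2 (mod 5): 7·t ≡ 2 − 5 = -3 (mod 5).
    Reduce coefficients mod 5: 2·t ≡ 2 (mod 5).
    The inverse of 2 mod 5 is 3 (since 2·3 = 6 = 1·5 + 1), so t ≡ 3·2 = 6 ≡ 1 (mod 5).
    Then x = 5 + 7·1 = 12, valid modulo lcm(7, 5) = 35: x ≡ 12 (mod 35).
  Combine with x ≡ 0 (mod 19); new modulus lcm = 665.
    Write x = 12 + 35·t and substitute into x ≡ 0 (mod 19): 35·t ≡ 0 − 12 = -12 (mod 19).
    Reduce coefficients mod 19: 16·t ≡ 7 (mod 19).
    The inverse of 16 mod 19 is 6 (since 16·6 = 96 = 5·19 + 1), so t ≡ 6·7 = 42 ≡ 4 (mod 19).
    Then x = 12 + 35·4 = 152, valid modulo lcm(35, 19) = 665: x ≡ 152 (mod 665).
  Combine with x ≡ 15 (mod 17); new modulus lcm = 11305.
    Write x = 152 + 665·t and substitute into x ≡ 15 (mod 17): 665·t ≡ 15 − 152 = -137 (mod 17).
    Reduce coefficients mod 17: 2·t ≡ 16 (mod 17).
    The inverse of 2 mod 17 is 9 (since 2·9 = 18 = 1·17 + 1), so t ≡ 9·16 = 144 ≡ 8 (mod 17).
    Then x = 152 + 665·8 = 5472, valid modulo lcm(665, 17) = 11305: x ≡ 5472 (mod 11305).
Verify against each original: 5472 mod 7 = 5, 5472 mod 5 = 2, 5472 mod 19 = 0, 5472 mod 17 = 15.

x ≡ 5472 (mod 11305).


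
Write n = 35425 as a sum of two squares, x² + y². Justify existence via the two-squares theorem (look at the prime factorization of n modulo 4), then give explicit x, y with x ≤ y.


Step 1: Factor n = 35425 = 5^2 · 13 · 109.
Step 2: Check the mod-4 condition on each prime factor: 5 ≡ 1 (mod 4), exponent 2; 13 ≡ 1 (mod 4), exponent 1; 109 ≡ 1 (mod 4), exponent 1.
All primes ≡ 3 (mod 4) appear to even exponent (or don't appear), so by the two-squares theorem n IS expressible as a sum of two squares.
Step 3: Build a representation. Group n = k² · m with k = 5 and m = 13 · 109 = 1417 (a product of primes ≡ 1 (mod 4)); a representation of m scales to one of n via (k·x)² + (k·y)² = k²(x² + y²). Each prime p ≡ 1 (mod 4) is itself a sum of two squares; find a² by testing p − a² for a perfect square:
  13: 13 − 1² = 12, 13 − 2² = 9 = 3² ⇒ 13 = 2² + 3².
  109: 109 − 1² = 108, 109 − 2² = 105, 109 − 3² = 100 = 10² ⇒ 109 = 3² + 10².
  Combine using the Brahmagupta–Fibonacci identity (a² + b²)(c² + d²) = (ac − bd)² + (ad + bc)² = (ac + bd)² + (ad − bc)²:
  13 · 109 = 1417: from (2² + 3²)(3² + 10²), take (2·3 − 3·10, 2·10 + 3·3) = (6 − 30, 20 + 9) = (-24, 29); dropping signs (only squares matter) gives (24, 29); check 24² + 29² = 576 + 841 = 1417 ✓.
  Scale by k = 5: (5·24, 5·29) = (120, 145).
Step 4: Order so x ≤ y and verify: 120² + 145² = 14400 + 21025 = 35425 = n. ✓

n = 35425 = 120² + 145² (one valid representation with x ≤ y).
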